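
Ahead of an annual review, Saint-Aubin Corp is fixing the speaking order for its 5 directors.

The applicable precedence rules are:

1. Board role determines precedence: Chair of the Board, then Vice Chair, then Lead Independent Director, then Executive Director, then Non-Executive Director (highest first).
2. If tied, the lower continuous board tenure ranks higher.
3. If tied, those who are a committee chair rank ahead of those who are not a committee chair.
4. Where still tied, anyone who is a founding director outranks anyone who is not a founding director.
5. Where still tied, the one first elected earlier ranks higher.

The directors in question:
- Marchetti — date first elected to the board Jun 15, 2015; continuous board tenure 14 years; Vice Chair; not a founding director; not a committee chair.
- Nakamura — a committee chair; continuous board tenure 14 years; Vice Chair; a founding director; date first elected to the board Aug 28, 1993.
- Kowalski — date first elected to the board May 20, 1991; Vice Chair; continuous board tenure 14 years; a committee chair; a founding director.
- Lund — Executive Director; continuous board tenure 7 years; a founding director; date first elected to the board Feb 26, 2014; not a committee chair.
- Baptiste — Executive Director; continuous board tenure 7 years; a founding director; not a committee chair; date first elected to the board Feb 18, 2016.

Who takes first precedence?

Kowalski

By board role: Kowalski, Nakamura and Marchetti (Vice Chair); then Lund and Baptiste (Executive Director).
Kowalski, Nakamura and Marchetti all have continuous board tenure 14 years, so the next rule applies.
Among Kowalski, Nakamura and Marchetti, a committee chair before not a committee chair: Kowalski and Nakamura (a committee chair) before Marchetti (not a committee chair).
Kowalski and Nakamura are each a founding director, so the next rule applies.
Among Kowalski and Nakamura, by date first elected to the board (earlier first): Kowalski (May 20, 1991) before Nakamura (Aug 28, 1993).
Lund and Baptiste both have continuous board tenure 7 years, so the next rule applies.
Lund and Baptiste are each not a committee chair, so the next rule applies.
Lund and Baptiste are each a founding director, so the next rule applies.
Among Lund and Baptiste, by date first elected to the board (earlier first): Lund (Feb 26, 2014) before Baptiste (Feb 18, 2016).
Order: Kowalski, Nakamura, Marchetti, Lund, Baptiste.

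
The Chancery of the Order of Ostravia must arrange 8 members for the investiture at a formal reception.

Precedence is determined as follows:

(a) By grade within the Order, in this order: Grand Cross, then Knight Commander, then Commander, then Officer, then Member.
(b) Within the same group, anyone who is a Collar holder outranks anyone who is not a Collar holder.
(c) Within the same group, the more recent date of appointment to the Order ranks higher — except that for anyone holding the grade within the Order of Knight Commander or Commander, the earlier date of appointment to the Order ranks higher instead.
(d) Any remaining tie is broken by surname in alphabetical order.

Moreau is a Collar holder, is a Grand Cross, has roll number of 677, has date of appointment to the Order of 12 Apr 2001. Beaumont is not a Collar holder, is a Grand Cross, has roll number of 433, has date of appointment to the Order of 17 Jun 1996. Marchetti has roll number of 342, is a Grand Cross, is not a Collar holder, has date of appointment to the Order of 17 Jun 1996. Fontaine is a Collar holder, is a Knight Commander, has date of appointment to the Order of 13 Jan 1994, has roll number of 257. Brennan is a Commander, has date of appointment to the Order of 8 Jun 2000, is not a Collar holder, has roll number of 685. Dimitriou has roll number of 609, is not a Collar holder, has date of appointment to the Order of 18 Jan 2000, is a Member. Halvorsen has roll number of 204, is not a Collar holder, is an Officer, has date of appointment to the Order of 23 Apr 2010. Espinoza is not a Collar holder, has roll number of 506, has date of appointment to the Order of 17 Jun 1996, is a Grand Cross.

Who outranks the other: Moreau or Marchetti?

By grade within the Order: Moreau, Beaumont, Espinoza and Marchetti (Grand Cross); then Fontaine (Knight Commander); then Brennan (Commander); then Halvorsen (Officer); then Dimitriou (Member).
Among Moreau, Beaumont, Espinoza and Marchetti, a Collar holder before not a Collar holder: Moreau (a Collar holder) before Beaumont, Espinoza and Marchetti (not a Collar holder).
Beaumont, Espinoza and Marchetti all have date of appointment to the Order 17 Jun 1996, so the next rule applies.
Among Beaumont, Espinoza and Marchetti, alphabetically by surname: Beaumont before Espinoza before Marchetti.
So Moreau takes precedence.

Moreau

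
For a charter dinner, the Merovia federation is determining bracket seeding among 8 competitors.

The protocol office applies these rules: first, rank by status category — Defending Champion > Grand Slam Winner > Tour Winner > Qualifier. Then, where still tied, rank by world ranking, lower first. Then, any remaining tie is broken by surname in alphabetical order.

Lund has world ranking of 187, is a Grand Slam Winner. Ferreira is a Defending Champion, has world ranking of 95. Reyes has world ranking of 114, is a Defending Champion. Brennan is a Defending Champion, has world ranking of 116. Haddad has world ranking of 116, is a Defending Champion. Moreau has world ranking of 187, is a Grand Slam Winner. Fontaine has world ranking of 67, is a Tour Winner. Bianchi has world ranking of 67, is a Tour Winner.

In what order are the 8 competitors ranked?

By status category: Ferreira, Reyes, Brennan and Haddad (Defending Champion); then Lund and Moreau (Grand Slam Winner); then Bianchi and Fontaine (Tour Winner).
Among Ferreira, Reyes, Brennan and Haddad, by world ranking (lower first): Ferreira (95) before Reyes (114) before Brennan and Haddad (116).
Among Brennan and Haddad, alphabetically by surname: Brennan before Haddad.
Lund and Moreau both have world ranking 187, so the next rule applies.
Among Lund and Moreau, alphabetically by surname: Lund before Moreau.
Bianchi and Fontaine both have world ranking 67, so the next rule applies.
Among Bianchi and Fontaine, alphabetically by surname: Bianchi before Fontaine.
Full order: Ferreira, Reyes, Brennan, Haddad, Lund, Moreau, Bianchi, Fontaine.

Ferreira, Reyes, Brennan, Haddad, Lund, Moreau, Bianchi, Fontaine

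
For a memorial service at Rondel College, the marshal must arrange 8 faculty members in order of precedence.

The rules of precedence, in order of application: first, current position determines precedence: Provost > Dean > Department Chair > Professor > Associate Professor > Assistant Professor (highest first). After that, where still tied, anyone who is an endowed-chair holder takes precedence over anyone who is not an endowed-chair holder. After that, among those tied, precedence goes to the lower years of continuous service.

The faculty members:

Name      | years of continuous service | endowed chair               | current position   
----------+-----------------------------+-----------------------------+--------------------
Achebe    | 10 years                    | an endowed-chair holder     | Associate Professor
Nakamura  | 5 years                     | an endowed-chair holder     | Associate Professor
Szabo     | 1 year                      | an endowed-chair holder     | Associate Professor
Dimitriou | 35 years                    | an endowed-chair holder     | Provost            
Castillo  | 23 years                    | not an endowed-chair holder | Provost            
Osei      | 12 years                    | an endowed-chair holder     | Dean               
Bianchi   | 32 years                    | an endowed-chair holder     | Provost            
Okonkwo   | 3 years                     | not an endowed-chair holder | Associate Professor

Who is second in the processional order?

Dimitriou

By current position: Bianchi, Dimitriou and Castillo (Provost); then Osei (Dean); then Szabo, Nakamura, Achebe and Okonkwo (Associate Professor).
Among Bianchi, Dimitriou and Castillo, an endowed-chair holder before not an endowed-chair holder: Bianchi and Dimitriou (an endowed-chair holder) before Castillo (not an endowed-chair holder).
Among Bianchi and Dimitriou, by years of continuous service (lower first): Bianchi (32 years) before Dimitriou (35 years).
Among Szabo, Nakamura, Achebe and Okonkwo, an endowed-chair holder before not an endowed-chair holder: Szabo, Nakamura and Achebe (an endowed-chair holder) before Okonkwo (not an endowed-chair holder).
Among Szabo, Nakamura and Achebe, by years of continuous service (lower first): Szabo (1 year) before Nakamura (5 years) before Achebe (10 years).
Order: Bianchi, Dimitriou, Castillo, Osei, Szabo, Nakamura, Achebe, Okonkwo.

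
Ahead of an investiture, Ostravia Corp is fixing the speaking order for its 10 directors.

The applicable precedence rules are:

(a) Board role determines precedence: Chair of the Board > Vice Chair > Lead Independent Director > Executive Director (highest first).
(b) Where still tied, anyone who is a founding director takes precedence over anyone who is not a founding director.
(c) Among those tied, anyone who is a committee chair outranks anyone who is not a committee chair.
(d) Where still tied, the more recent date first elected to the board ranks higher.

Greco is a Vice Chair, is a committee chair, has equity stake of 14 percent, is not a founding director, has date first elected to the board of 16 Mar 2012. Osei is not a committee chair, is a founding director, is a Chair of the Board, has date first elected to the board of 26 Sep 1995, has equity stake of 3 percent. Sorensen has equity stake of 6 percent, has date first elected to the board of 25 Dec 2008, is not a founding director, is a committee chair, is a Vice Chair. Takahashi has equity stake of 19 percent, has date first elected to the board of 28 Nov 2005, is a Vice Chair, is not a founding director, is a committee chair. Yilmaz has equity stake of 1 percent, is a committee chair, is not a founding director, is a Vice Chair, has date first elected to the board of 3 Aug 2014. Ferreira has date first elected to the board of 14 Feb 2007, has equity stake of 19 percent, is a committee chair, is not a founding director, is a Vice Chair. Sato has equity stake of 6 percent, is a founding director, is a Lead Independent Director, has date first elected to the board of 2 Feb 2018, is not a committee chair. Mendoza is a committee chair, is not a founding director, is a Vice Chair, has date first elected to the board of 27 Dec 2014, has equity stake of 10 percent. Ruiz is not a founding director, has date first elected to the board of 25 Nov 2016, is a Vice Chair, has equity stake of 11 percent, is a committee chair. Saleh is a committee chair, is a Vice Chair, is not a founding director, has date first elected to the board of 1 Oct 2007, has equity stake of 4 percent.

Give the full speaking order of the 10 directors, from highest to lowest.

Osei, Ruiz, Mendoza, Yilmaz, Greco, Sorensen, Saleh, Ferreira, Takahashi, Sato

By board role: Osei (Chair of the Board); then Ruiz, Mendoza, Yilmaz, Greco, Sorensen, Saleh, Ferreira and Takahashi (Vice Chair); then Sato (Lead Independent Director).
Ruiz, Mendoza, Yilmaz, Greco, Sorensen, Saleh, Ferreira and Takahashi are each not a founding director, so the next rule applies.
Ruiz, Mendoza, Yilmaz, Greco, Sorensen, Saleh, Ferreira and Takahashi are each a committee chair, so the next rule applies.
Among Ruiz, Mendoza, Yilmaz, Greco, Sorensen, Saleh, Ferreira and Takahashi, by date first elected to the board (later first): Ruiz (25 Nov 2016) before Mendoza (27 Dec 2014) before Yilmaz (3 Aug 2014) before Greco (16 Mar 2012) before Sorensen (25 Dec 2008) before Saleh (1 Oct 2007) before Ferreira (14 Feb 2007) before Takahashi (28 Nov 2005).
Full order: Osei, Ruiz, Mendoza, Yilmaz, Greco, Sorensen, Saleh, Ferreira, Takahashi, Sato.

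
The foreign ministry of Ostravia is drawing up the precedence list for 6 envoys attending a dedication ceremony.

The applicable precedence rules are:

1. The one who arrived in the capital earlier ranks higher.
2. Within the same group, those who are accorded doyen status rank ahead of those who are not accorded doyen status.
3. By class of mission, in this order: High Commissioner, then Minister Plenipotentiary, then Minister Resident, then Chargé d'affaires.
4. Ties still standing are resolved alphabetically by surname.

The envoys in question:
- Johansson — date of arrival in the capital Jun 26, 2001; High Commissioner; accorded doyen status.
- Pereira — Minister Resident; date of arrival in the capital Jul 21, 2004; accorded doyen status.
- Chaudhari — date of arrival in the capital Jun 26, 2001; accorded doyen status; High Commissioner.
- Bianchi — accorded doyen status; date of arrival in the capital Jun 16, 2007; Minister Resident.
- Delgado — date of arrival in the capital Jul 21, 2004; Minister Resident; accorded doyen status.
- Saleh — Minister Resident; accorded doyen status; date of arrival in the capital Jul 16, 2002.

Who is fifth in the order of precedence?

By date of arrival in the capital (earlier first): Chaudhari and Johansson (both Jun 26, 2001); then Saleh (Jul 16, 2002); then Delgado and Pereira (both Jul 21, 2004); then Bianchi (Jun 16, 2007).
Chaudhari and Johansson are each accorded doyen status, so the next rule applies.
Chaudhari and Johansson are each High Commissioner, so the next rule applies.
Among Chaudhari and Johansson, alphabetically by surname: Chaudhari before Johansson.
Delgado and Pereira are each accorded doyen status, so the next rule applies.
Delgado and Pereira are each Minister Resident, so the next rule applies.
Among Delgado and Pereira, alphabetically by surname: Delgado before Pereira.
Order: Chaudhari, Johansson, Saleh, Delgado, Pereira, Bianchi.

Pereira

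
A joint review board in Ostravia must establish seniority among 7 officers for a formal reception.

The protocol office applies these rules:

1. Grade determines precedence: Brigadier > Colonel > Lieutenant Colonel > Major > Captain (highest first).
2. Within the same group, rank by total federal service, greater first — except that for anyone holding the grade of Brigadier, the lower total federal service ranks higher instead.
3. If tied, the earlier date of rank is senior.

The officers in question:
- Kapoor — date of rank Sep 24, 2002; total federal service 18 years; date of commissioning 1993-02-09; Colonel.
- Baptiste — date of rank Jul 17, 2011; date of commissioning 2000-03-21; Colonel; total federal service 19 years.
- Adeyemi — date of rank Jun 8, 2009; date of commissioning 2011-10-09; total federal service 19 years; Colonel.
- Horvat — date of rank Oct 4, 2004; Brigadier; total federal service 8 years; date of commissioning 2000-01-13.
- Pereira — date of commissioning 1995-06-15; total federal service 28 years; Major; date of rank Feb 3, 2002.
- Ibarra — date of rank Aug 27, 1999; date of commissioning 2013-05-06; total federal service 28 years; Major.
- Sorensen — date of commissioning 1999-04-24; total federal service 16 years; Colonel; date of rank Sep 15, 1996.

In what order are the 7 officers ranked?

By grade: Horvat (Brigadier); then Adeyemi, Baptiste, Kapoor and Sorensen (Colonel); then Ibarra and Pereira (Major).
Among Adeyemi, Baptiste, Kapoor and Sorensen, by total federal service (higher first): Adeyemi and Baptiste (19 years) before Kapoor (18 years) before Sorensen (16 years).
Among Adeyemi and Baptiste, by date of rank (earlier first): Adeyemi (Jun 8, 2009) before Baptiste (Jul 17, 2011).
Ibarra and Pereira both have total federal service 28 years, so the next rule applies.
Among Ibarra and Pereira, by date of rank (earlier first): Ibarra (Aug 27, 1999) before Pereira (Feb 3, 2002).
Full order: Horvat, Adeyemi, Baptiste, Kapoor, Sorensen, Ibarra, Pereira.

Horvat, Adeyemi, Baptiste, Kapoor, Sorensen, Ibarra, Pereira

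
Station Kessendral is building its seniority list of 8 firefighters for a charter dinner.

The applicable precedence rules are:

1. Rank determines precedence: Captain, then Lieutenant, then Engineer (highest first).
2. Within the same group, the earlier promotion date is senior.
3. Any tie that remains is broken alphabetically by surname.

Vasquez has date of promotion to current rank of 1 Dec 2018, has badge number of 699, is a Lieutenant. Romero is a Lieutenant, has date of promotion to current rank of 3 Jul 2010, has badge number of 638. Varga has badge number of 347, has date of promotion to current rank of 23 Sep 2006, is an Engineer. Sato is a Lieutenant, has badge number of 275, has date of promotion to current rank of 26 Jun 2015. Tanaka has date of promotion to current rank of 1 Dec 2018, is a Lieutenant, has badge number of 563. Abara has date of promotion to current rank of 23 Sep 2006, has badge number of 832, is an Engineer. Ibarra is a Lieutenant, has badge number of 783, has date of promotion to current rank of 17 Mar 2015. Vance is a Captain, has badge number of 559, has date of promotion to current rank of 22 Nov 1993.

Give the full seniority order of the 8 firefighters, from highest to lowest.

Vance, Romero, Ibarra, Sato, Tanaka, Vasquez, Abara, Varga

By rank: Vance (Captain); then Romero, Ibarra, Sato, Tanaka and Vasquez (Lieutenant); then Abara and Varga (Engineer).
Among Romero, Ibarra, Sato, Tanaka and Vasquez, by date of promotion to current rank (earlier first): Romero (3 Jul 2010) before Ibarra (17 Mar 2015) before Sato (26 Jun 2015) before Tanaka and Vasquez (1 Dec 2018).
Among Tanaka and Vasquez, alphabetically by surname: Tanaka before Vasquez.
Abara and Varga both have date of promotion to current rank 23 Sep 2006, so the next rule applies.
Among Abara and Varga, alphabetically by surname: Abara before Varga.
Full order: Vance, Romero, Ibarra, Sato, Tanaka, Vasquez, Abara, Varga.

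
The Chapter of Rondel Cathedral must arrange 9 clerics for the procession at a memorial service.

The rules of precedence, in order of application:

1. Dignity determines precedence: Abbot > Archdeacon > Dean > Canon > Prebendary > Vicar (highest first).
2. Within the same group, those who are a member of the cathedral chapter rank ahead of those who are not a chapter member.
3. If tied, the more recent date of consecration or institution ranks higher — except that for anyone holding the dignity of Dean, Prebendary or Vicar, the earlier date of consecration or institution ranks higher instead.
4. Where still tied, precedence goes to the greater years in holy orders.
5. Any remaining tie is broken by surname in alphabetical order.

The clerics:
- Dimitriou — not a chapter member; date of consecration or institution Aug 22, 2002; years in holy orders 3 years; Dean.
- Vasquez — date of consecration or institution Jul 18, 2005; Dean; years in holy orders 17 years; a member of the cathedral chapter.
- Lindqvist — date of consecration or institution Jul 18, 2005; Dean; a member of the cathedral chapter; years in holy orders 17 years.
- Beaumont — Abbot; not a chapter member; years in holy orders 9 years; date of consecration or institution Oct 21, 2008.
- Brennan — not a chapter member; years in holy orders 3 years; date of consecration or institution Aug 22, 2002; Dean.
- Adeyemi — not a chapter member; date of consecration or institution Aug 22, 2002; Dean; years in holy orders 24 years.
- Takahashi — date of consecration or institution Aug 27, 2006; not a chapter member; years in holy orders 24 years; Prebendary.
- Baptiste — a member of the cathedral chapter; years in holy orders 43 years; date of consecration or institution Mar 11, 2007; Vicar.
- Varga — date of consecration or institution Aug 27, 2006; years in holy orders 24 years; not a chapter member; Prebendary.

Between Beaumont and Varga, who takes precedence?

Beaumont

By dignity: Beaumont (Abbot); then Lindqvist, Vasquez, Adeyemi, Brennan and Dimitriou (Dean); then Takahashi and Varga (Prebendary); then Baptiste (Vicar).
Among Lindqvist, Vasquez, Adeyemi, Brennan and Dimitriou, a member of the cathedral chapter before not a chapter member: Lindqvist and Vasquez (a member of the cathedral chapter) before Adeyemi, Brennan and Dimitriou (not a chapter member).
Lindqvist and Vasquez both have date of consecration or institution Jul 18, 2005, so the next rule applies.
Lindqvist and Vasquez both have years in holy orders 17 years, so the next rule applies.
Among Lindqvist and Vasquez, alphabetically by surname: Lindqvist before Vasquez.
Adeyemi, Brennan and Dimitriou all have date of consecration or institution Aug 22, 2002, so the next rule applies.
Among Adeyemi, Brennan and Dimitriou, by years in holy orders (higher first): Adeyemi (24 years) before Brennan and Dimitriou (3 years).
Among Brennan and Dimitriou, alphabetically by surname: Brennan before Dimitriou.
Takahashi and Varga are each not a chapter member, so the next rule applies.
Takahashi and Varga both have date of consecration or institution Aug 27, 2006, so the next rule applies.
Takahashi and Varga both have years in holy orders 24 years, so the next rule applies.
Among Takahashi and Varga, alphabetically by surname: Takahashi before Varga.
So Beaumont takes precedence.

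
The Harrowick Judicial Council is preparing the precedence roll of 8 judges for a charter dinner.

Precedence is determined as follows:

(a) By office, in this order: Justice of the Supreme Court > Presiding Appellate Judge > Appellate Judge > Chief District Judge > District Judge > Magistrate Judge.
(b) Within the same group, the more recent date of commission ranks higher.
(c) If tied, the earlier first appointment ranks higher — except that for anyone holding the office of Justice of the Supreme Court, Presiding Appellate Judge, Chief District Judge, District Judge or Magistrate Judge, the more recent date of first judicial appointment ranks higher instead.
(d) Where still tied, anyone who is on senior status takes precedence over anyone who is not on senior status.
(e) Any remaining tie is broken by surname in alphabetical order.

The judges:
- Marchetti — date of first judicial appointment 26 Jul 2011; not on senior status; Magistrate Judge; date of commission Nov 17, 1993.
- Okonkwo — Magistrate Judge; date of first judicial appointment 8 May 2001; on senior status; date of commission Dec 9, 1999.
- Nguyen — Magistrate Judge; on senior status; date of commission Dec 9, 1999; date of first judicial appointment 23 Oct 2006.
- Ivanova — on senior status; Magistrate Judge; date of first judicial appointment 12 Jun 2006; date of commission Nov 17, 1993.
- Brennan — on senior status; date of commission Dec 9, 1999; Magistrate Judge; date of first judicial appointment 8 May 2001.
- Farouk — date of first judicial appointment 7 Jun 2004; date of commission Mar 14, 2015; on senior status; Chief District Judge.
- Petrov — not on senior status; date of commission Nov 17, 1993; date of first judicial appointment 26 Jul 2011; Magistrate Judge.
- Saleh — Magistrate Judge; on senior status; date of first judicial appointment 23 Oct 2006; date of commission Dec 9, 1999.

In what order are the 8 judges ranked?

By office: Farouk (Chief District Judge); then Nguyen, Saleh, Brennan, Okonkwo, Marchetti, Petrov and Ivanova (Magistrate Judge).
Among Nguyen, Saleh, Brennan, Okonkwo, Marchetti, Petrov and Ivanova, by date of commission (later first): Nguyen, Saleh, Brennan and Okonkwo (Dec 9, 1999) before Marchetti, Petrov and Ivanova (Nov 17, 1993).
Among Nguyen, Saleh, Brennan and Okonkwo, by date of first judicial appointment (later first) (reversed rule for this group): Nguyen and Saleh (23 Oct 2006) before Brennan and Okonkwo (8 May 2001).
Nguyen and Saleh are each on senior status, so the next rule applies.
Among Nguyen and Saleh, alphabetically by surname: Nguyen before Saleh.
Brennan and Okonkwo are each on senior status, so the next rule applies.
Among Brennan and Okonkwo, alphabetically by surname: Brennan before Okonkwo.
Among Marchetti, Petrov and Ivanova, by date of first judicial appointment (later first) (reversed rule for this group): Marchetti and Petrov (26 Jul 2011) before Ivanova (12 Jun 2006).
Marchetti and Petrov are each not on senior status, so the next rule applies.
Among Marchetti and Petrov, alphabetically by surname: Marchetti before Petrov.
Full order: Farouk, Nguyen, Saleh, Brennan, Okonkwo, Marchetti, Petrov, Ivanova.

Farouk, Nguyen, Saleh, Brennan, Okonkwo, Marchetti, Petrov, Ivanova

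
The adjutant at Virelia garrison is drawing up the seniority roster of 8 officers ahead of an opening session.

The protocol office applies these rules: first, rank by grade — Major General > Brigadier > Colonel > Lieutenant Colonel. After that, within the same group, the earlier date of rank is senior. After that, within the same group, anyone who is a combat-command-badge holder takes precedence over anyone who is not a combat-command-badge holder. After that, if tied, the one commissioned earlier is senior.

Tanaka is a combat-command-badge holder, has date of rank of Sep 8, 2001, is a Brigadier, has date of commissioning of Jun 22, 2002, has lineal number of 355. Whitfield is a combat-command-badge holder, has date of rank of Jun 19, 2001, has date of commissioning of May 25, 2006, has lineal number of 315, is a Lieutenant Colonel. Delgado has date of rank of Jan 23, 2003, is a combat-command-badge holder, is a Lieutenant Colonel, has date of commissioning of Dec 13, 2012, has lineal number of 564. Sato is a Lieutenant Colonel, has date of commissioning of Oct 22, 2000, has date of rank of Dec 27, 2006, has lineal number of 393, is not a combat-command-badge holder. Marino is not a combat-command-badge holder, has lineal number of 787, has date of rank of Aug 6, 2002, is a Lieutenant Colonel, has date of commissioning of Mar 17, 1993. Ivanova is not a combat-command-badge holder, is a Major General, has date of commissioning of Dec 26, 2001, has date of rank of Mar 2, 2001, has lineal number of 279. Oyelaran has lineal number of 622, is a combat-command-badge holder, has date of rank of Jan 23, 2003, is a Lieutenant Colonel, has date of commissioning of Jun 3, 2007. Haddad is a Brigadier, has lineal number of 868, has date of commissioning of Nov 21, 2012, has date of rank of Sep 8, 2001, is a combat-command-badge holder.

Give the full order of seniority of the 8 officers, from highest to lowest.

By grade: Ivanova (Major General); then Tanaka and Haddad (Brigadier); then Whitfield, Marino, Oyelaran, Delgado and Sato (Lieutenant Colonel).
Tanaka and Haddad both have date of rank Sep 8, 2001, so the next rule applies.
Tanaka and Haddad are each a combat-command-badge holder, so the next rule applies.
Among Tanaka and Haddad, by date of commissioning (earlier first): Tanaka (Jun 22, 2002) before Haddad (Nov 21, 2012).
Among Whitfield, Marino, Oyelaran, Delgado and Sato, by date of rank (earlier first): Whitfield (Jun 19, 2001) before Marino (Aug 6, 2002) before Oyelaran and Delgado (Jan 23, 2003) before Sato (Dec 27, 2006).
Oyelaran and Delgado are each a combat-command-badge holder, so the next rule applies.
Among Oyelaran and Delgado, by date of commissioning (earlier first): Oyelaran (Jun 3, 2007) before Delgado (Dec 13, 2012).
Full order: Ivanova, Tanaka, Haddad, Whitfield, Marino, Oyelaran, Delgado, Sato.

Ivanova, Tanaka, Haddad, Whitfield, Marino, Oyelaran, Delgado, Sato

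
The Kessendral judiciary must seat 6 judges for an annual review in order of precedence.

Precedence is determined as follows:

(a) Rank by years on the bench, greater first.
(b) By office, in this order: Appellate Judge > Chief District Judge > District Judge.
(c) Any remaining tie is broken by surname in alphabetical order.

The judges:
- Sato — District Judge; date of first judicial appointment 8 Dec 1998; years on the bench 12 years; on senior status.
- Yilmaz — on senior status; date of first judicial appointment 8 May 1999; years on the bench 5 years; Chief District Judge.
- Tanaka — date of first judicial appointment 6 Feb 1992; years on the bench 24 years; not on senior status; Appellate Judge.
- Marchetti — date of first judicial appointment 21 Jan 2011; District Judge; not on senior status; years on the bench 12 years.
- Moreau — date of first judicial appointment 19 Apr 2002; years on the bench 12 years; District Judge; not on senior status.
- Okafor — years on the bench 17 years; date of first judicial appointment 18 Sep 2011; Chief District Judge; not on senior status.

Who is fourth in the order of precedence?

By years on the bench (higher first): Tanaka (24 years); then Okafor (17 years); then Marchetti, Moreau and Sato (each 12 years); then Yilmaz (5 years).
Marchetti, Moreau and Sato are each District Judge, so the next rule applies.
Among Marchetti, Moreau and Sato, alphabetically by surname: Marchetti before Moreau before Sato.
Order: Tanaka, Okafor, Marchetti, Moreau, Sato, Yilmaz.

Moreau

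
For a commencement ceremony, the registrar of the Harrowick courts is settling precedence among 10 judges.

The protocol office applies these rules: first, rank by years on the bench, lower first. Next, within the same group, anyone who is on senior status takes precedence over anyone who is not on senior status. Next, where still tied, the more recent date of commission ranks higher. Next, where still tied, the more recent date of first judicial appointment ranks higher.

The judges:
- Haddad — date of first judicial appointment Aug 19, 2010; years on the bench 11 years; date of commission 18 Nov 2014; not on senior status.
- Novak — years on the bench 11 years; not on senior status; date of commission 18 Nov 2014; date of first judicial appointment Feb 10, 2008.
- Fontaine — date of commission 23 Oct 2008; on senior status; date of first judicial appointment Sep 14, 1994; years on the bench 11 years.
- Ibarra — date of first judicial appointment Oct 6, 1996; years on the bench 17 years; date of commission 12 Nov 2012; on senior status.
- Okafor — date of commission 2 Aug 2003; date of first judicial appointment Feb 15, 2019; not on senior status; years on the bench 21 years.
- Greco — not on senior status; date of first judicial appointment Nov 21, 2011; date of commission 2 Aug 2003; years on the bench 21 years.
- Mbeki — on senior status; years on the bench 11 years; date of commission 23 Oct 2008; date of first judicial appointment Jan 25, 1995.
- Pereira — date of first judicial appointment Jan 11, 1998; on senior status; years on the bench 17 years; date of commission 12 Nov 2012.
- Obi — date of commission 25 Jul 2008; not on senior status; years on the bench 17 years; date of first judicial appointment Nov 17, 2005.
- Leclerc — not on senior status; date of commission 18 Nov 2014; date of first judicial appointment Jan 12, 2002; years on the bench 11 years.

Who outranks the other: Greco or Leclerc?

Leclerc

By years on the bench (lower first): Mbeki, Fontaine, Haddad, Novak and Leclerc (each 11 years); then Pereira, Ibarra and Obi (each 17 years); then Okafor and Greco (both 21 years).
Among Mbeki, Fontaine, Haddad, Novak and Leclerc, on senior status before not on senior status: Mbeki and Fontaine (on senior status) before Haddad, Novak and Leclerc (not on senior status).
Mbeki and Fontaine both have date of commission 23 Oct 2008, so the next rule applies.
Among Mbeki and Fontaine, by date of first judicial appointment (later first): Mbeki (Jan 25, 1995) before Fontaine (Sep 14, 1994).
Haddad, Novak and Leclerc all have date of commission 18 Nov 2014, so the next rule applies.
Among Haddad, Novak and Leclerc, by date of first judicial appointment (later first): Haddad (Aug 19, 2010) before Novak (Feb 10, 2008) before Leclerc (Jan 12, 2002).
Among Pereira, Ibarra and Obi, on senior status before not on senior status: Pereira and Ibarra (on senior status) before Obi (not on senior status).
Pereira and Ibarra both have date of commission 12 Nov 2012, so the next rule applies.
Among Pereira and Ibarra, by date of first judicial appointment (later first): Pereira (Jan 11, 1998) before Ibarra (Oct 6, 1996).
Okafor and Greco are each not on senior status, so the next rule applies.
Okafor and Greco both have date of commission 2 Aug 2003, so the next rule applies.
Among Okafor and Greco, by date of first judicial appointment (later first): Okafor (Feb 15, 2019) before Greco (Nov 21, 2011).
So Leclerc takes precedence.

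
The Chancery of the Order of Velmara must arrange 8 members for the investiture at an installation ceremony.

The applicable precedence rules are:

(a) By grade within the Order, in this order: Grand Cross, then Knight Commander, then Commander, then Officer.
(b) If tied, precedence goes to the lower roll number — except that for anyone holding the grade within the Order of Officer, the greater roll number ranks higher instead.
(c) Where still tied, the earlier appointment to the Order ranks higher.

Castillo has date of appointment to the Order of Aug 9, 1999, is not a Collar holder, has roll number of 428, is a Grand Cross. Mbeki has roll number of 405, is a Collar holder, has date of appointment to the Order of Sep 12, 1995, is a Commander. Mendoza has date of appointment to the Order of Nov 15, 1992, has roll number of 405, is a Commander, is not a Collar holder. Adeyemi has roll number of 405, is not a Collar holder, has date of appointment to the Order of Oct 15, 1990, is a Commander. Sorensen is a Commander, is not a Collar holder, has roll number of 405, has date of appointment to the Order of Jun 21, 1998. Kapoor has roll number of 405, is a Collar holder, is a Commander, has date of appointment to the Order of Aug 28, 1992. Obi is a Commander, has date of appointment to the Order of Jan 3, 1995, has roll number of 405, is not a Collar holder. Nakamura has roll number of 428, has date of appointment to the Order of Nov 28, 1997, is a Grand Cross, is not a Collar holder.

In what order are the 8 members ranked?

By grade within the Order: Nakamura and Castillo (Grand Cross); then Adeyemi, Kapoor, Mendoza, Obi, Mbeki and Sorensen (Commander).
Nakamura and Castillo both have roll number 428, so the next rule applies.
Among Nakamura and Castillo, by date of appointment to the Order (earlier first): Nakamura (Nov 28, 1997) before Castillo (Aug 9, 1999).
Adeyemi, Kapoor, Mendoza, Obi, Mbeki and Sorensen all have roll number 405, so the next rule applies.
Among Adeyemi, Kapoor, Mendoza, Obi, Mbeki and Sorensen, by date of appointment to the Order (earlier first): Adeyemi (Oct 15, 1990) before Kapoor (Aug 28, 1992) before Mendoza (Nov 15, 1992) before Obi (Jan 3, 1995) before Mbeki (Sep 12, 1995) before Sorensen (Jun 21, 1998).
Full order: Nakamura, Castillo, Adeyemi, Kapoor, Mendoza, Obi, Mbeki, Sorensen.

Nakamura, Castillo, Adeyemi, Kapoor, Mendoza, Obi, Mbeki, Sorensen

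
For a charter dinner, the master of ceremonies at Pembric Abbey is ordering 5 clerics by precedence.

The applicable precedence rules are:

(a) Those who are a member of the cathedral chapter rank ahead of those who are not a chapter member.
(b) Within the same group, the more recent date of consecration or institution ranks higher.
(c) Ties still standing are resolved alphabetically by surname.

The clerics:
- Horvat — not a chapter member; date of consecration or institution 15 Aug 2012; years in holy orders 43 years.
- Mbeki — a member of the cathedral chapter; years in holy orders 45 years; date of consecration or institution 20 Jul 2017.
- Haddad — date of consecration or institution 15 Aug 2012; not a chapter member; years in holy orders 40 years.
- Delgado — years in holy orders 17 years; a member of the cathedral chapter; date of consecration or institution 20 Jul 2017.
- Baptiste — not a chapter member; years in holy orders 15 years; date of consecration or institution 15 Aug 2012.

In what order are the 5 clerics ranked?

Delgado, Mbeki, Baptiste, Haddad, Horvat

By the first rule: Delgado and Mbeki (both a member of the cathedral chapter); then Baptiste, Haddad and Horvat (each not a chapter member).
Delgado and Mbeki both have date of consecration or institution 20 Jul 2017, so the next rule applies.
Among Delgado and Mbeki, alphabetically by surname: Delgado before Mbeki.
Baptiste, Haddad and Horvat all have date of consecration or institution 15 Aug 2012, so the next rule applies.
Among Baptiste, Haddad and Horvat, alphabetically by surname: Baptiste before Haddad before Horvat.
Full order: Delgado, Mbeki, Baptiste, Haddad, Horvat.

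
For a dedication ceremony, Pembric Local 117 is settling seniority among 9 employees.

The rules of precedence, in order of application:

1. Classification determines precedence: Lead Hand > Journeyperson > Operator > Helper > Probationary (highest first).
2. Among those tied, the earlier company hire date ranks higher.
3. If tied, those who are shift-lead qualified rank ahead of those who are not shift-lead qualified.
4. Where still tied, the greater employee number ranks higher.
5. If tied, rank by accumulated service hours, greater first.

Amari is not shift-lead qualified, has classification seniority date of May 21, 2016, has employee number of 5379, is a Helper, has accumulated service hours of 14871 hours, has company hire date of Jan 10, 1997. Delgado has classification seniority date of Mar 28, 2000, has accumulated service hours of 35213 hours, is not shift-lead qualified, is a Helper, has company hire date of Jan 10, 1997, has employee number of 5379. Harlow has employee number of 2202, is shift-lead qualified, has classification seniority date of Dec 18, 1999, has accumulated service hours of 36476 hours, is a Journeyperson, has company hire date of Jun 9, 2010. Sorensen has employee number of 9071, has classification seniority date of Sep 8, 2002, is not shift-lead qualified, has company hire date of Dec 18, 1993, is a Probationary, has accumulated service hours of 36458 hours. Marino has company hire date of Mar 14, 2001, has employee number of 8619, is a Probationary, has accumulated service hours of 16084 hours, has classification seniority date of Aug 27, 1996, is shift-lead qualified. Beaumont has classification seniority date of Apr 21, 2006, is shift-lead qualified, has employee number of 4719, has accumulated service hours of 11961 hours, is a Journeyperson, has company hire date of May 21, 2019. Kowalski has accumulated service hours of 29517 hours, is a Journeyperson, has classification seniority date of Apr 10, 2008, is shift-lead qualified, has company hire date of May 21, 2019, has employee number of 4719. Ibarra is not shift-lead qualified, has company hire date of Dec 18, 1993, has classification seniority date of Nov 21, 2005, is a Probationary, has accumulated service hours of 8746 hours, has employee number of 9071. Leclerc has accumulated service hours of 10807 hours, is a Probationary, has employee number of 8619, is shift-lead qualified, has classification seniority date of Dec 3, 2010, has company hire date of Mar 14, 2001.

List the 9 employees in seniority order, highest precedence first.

Harlow, Kowalski, Beaumont, Delgado, Amari, Sorensen, Ibarra, Marino, Leclerc

By classification: Harlow, Kowalski and Beaumont (Journeyperson); then Delgado and Amari (Helper); then Sorensen, Ibarra, Marino and Leclerc (Probationary).
Among Harlow, Kowalski and Beaumont, by company hire date (earlier first): Harlow (Jun 9, 2010) before Kowalski and Beaumont (May 21, 2019).
Kowalski and Beaumont are each shift-lead qualified, so the next rule applies.
Kowalski and Beaumont both have employee number 4719, so the next rule applies.
Among Kowalski and Beaumont, by accumulated service hours (higher first): Kowalski (29517 hours) before Beaumont (11961 hours).
Delgado and Amari both have company hire date Jan 10, 1997, so the next rule applies.
Delgado and Amari are each not shift-lead qualified, so the next rule applies.
Delgado and Amari both have employee number 5379, so the next rule applies.
Among Delgado and Amari, by accumulated service hours (higher first): Delgado (35213 hours) before Amari (14871 hours).
Among Sorensen, Ibarra, Marino and Leclerc, by company hire date (earlier first): Sorensen and Ibarra (Dec 18, 1993) before Marino and Leclerc (Mar 14, 2001).
Sorensen and Ibarra are each not shift-lead qualified, so the next rule applies.
Sorensen and Ibarra both have employee number 9071, so the next rule applies.
Among Sorensen and Ibarra, by accumulated service hours (higher first): Sorensen (36458 hours) before Ibarra (8746 hours).
Marino and Leclerc are each shift-lead qualified, so the next rule applies.
Marino and Leclerc both have employee number 8619, so the next rule applies.
Among Marino and Leclerc, by accumulated service hours (higher first): Marino (16084 hours) before Leclerc (10807 hours).
Full order: Harlow, Kowalski, Beaumont, Delgado, Amari, Sorensen, Ibarra, Marino, Leclerc.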